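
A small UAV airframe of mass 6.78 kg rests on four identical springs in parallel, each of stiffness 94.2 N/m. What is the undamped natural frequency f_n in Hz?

Parallel springs add: k_eq = 4 × 94.2 = 376.8 N/m.
ω_n = √(k_eq/m) = √(376.8/6.78) = √55.58 = 7.455 rad/s.
f_n = ω_n/(2π) = 7.455/6.283 = 1.186 Hz.

1.19 Hz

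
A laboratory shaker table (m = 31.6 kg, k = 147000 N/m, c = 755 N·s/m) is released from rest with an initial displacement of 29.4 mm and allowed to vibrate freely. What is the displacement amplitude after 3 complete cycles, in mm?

1.03 mm

ζ = c/(2√(km)) = 755/(2√(147000 × 31.6)) = 755/4311 = 0.1752.
Logarithmic decrement δ = 2πζ/√(1 − ζ²) = 2π × 0.1752/√(1 − 0.0307) = 1.118.
After n cycles, x_n/x₀ = e^(−nδ), so x_3 = 29.4 × e^(−3 × 1.118) = 29.4 × 0.03497 = 1.028 mm.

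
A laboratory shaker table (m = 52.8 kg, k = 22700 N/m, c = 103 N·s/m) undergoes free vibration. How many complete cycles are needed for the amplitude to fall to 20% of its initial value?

ζ = c/(2√(km)) = 103/(2√(22700 × 52.8)) = 103/2190 = 0.04704.
Logarithmic decrement δ = 2πζ/√(1 − ζ²) = 2π × 0.04704/√(1 − 0.00221) = 0.2959.
x_n/x₀ = e^(−nδ) ≤ 0.2; take ln: n ≥ ln(1/0.2)/δ = 1.609/0.2959 = 5.439.
So 6 complete cycles are required.

6 cycles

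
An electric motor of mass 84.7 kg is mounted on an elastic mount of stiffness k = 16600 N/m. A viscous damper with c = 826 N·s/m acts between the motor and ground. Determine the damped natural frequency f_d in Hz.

ω_n = √(k/m) = √(16600/84.7) = 14.00 rad/s.
Critical damping c_c = 2√(k·m) = 2√(16600 × 84.7) = 2372 N·s/m, so ζ = c/c_c = 826/2372 = 0.3483.
ω_d = ω_n√(1 − ζ²) = 14.00 × √(1 − 0.121) = 13.12 rad/s.
f_d = ω_d/(2π) = 2.089 Hz.

2.09 Hz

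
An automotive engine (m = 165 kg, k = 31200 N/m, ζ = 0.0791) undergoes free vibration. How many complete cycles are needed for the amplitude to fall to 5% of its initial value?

7 cycles

Logarithmic decrement δ = 2πζ/√(1 − ζ²) = 2π × 0.07910/√(1 − 0.00626) = 0.4986.
x_n/x₀ = e^(−nδ) ≤ 0.05; take ln: n ≥ ln(1/0.05)/δ = 2.996/0.4986 = 6.009.
So 7 complete cycles are required.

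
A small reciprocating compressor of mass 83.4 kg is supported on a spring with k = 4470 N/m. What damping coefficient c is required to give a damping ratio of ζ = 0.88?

c_c = 2√(k·m) = 2√(4470 × 83.4) = 1221 N·s/m.
c = ζ·c_c = 0.88 × 1221 = 1075 N·s/m.

1070 N·s/m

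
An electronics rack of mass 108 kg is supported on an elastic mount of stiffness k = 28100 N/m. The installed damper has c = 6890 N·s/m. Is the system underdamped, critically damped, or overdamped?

c_c = 2√(k·m) = 3484 N·s/m; ζ = c/c_c = 6890/3484 = 1.98.
Since ζ > 1 the system is overdamped.

overdamped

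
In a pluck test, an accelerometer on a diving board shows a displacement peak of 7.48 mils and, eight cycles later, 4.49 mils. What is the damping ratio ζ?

Logarithmic decrement δ = (1/n)·ln(x₀/x_n) = (1/8)·ln(7.48/4.49) = (1/8)·ln(1.666) = 0.06380.
ζ = δ/√(4π² + δ²) = 0.06380/√(39.48 + 0.00407) = 0.06380/6.284 = 0.01015.

0.0102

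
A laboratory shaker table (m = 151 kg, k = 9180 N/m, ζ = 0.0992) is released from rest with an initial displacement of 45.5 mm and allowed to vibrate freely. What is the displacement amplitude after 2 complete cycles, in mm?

13.0 mm

Logarithmic decrement δ = 2πζ/√(1 − ζ²) = 2π × 0.09920/√(1 − 0.00984) = 0.6264.
After n cycles, x_n/x₀ = e^(−nδ), so x_2 = 45.5 × e^(−2 × 0.6264) = 45.5 × 0.2857 = 13.00 mm.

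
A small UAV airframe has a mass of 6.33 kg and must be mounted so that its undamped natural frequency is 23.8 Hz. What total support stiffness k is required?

ω_n = 2πf_n = 2π × 23.8 = 149.5 rad/s.
k = m·ω_n² = 6.33 × 149.5² = 6.33 × 22360 = 141600 N/m.

142000 N/m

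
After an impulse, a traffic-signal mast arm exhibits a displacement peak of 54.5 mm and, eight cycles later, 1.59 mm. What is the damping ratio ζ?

0.0701

Logarithmic decrement δ = (1/n)·ln(x₀/x_n) = (1/8)·ln(54.5/1.59) = (1/8)·ln(34.28) = 0.4418.
ζ = δ/√(4π² + δ²) = 0.4418/√(39.48 + 0.195) = 0.4418/6.299 = 0.07014.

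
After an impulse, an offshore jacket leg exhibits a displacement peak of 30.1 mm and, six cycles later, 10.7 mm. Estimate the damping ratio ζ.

Logarithmic decrement δ = (1/n)·ln(x₀/x_n) = (1/6)·ln(30.1/10.7) = (1/6)·ln(2.813) = 0.1724.
ζ = δ/√(4π² + δ²) = 0.1724/√(39.48 + 0.0297) = 0.1724/6.286 = 0.02742.

0.0274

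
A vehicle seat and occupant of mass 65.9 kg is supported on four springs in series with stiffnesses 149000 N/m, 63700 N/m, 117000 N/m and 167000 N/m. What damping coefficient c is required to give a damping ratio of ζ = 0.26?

Series springs: 1/k_eq = 1/149000 + 1/63700 + 1/117000 + 1/167000 = 3.695×10^-5, so k_eq = 27070 N/m.
c_c = 2√(k_eq·m) = 2√(27070 × 65.9) = 2671 N·s/m.
c = ζ·c_c = 0.26 × 2671 = 694.5 N·s/m.

694 N·s/m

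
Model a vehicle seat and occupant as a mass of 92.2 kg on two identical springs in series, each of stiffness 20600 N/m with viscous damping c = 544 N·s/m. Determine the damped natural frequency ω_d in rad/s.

Series springs: 1/k_eq = 2/20600, so k_eq = 20600/2 = 10300 N/m.
ω_n = √(k_eq/m) = √(10300/92.2) = 10.57 rad/s.
Critical damping c_c = 2√(k_eq·m) = 2√(10300 × 92.2) = 1949 N·s/m, so ζ = c/c_c = 544/1949 = 0.2791.
ω_d = ω_n√(1 − ζ²) = 10.57 × √(1 − 0.0779) = 10.15 rad/s.

10.1 rad/s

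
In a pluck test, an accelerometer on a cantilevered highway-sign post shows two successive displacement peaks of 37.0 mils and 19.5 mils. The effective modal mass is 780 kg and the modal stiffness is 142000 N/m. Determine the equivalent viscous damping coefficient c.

Logarithmic decrement δ = (1/n)·ln(x₀/x_n) = (1/1)·ln(37.0/19.5) = (1/1)·ln(1.897) = 0.6405.
ζ = δ/√(4π² + δ²) = 0.6405/√(39.48 + 0.410) = 0.6405/6.316 = 0.1014.
c = ζ · 2√(km) = 0.1014 × 2√(142000 × 780) = 0.1014 × 21050 = 2135 N·s/m.

2130 N·s/m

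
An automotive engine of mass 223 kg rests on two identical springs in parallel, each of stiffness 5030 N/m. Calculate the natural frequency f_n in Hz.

1.07 Hz

Parallel springs add: k_eq = 2 × 5030 = 10060 N/m.
ω_n = √(k_eq/m) = √(10060/223) = √45.11 = 6.717 rad/s.
f_n = ω_n/(2π) = 6.717/6.283 = 1.069 Hz.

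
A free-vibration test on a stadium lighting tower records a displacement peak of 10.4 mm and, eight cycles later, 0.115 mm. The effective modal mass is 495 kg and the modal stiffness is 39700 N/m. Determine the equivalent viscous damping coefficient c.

Logarithmic decrement δ = (1/n)·ln(x₀/x_n) = (1/8)·ln(10.4/0.115) = (1/8)·ln(90.43) = 0.5631.
ζ = δ/√(4π² + δ²) = 0.5631/√(39.48 + 0.317) = 0.5631/6.308 = 0.08926.
c = ζ · 2√(km) = 0.08926 × 2√(39700 × 495) = 0.08926 × 8866 = 791.4 N·s/m.

791 N·s/m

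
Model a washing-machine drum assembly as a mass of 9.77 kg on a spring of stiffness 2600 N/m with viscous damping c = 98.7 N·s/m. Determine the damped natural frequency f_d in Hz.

ω_n = √(k/m) = √(2600/9.77) = 16.31 rad/s.
Critical damping c_c = 2√(k·m) = 2√(2600 × 9.77) = 318.8 N·s/m, so ζ = c/c_c = 98.7/318.8 = 0.3096.
ω_d = ω_n√(1 − ζ²) = 16.31 × √(1 − 0.0959) = 15.51 rad/s.
f_d = ω_d/(2π) = 2.469 Hz.

2.47 Hz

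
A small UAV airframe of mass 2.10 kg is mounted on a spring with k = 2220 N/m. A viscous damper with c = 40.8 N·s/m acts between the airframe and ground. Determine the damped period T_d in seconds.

ω_n = √(k/m) = √(2220/2.10) = 32.51 rad/s.
Critical damping c_c = 2√(k·m) = 2√(2220 × 2.10) = 136.6 N·s/m, so ζ = c/c_c = 40.8/136.6 = 0.2988.
ω_d = ω_n√(1 − ζ²) = 32.51 × √(1 − 0.0893) = 31.03 rad/s.
T_d = 2π/ω_d = 0.2025 s.

0.202 s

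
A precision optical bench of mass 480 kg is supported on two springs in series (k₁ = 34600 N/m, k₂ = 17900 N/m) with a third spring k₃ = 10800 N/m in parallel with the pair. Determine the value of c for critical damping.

6590 N·s/m

Series pair: k_s = k₁k₂/(k₁+k₂) = (34600)(17900)/(34600 + 17900) = 11800 N/m. In parallel with k₃: k_eq = 11800 + 10800 = 22600 N/m.
c_c = 2√(k_eq·m) = 2√(22600 × 480) = 2 × 3293 = 6587 N·s/m.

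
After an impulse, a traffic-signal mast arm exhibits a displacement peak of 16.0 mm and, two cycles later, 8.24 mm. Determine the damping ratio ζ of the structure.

0.0527

Logarithmic decrement δ = (1/n)·ln(x₀/x_n) = (1/2)·ln(16.0/8.24) = (1/2)·ln(1.942) = 0.3318.
ζ = δ/√(4π² + δ²) = 0.3318/√(39.48 + 0.110) = 0.3318/6.292 = 0.05273.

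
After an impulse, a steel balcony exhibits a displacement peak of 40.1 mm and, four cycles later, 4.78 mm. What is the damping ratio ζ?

Logarithmic decrement δ = (1/n)·ln(x₀/x_n) = (1/4)·ln(40.1/4.78) = (1/4)·ln(8.389) = 0.5317.
ζ = δ/√(4π² + δ²) = 0.5317/√(39.48 + 0.283) = 0.5317/6.306 = 0.08433.

0.0843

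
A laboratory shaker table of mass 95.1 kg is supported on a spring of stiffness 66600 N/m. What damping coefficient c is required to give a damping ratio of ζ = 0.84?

c_c = 2√(k·m) = 2√(66600 × 95.1) = 5033 N·s/m.
c = ζ·c_c = 0.84 × 5033 = 4228 N·s/m.

4230 N·s/m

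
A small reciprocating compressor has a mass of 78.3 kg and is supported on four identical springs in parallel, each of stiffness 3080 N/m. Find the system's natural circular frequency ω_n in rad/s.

12.5 rad/s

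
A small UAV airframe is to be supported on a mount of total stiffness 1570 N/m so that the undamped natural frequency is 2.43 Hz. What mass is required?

ω_n = 2πf_n = 2π × 2.43 = 15.27 rad/s.
m = k/ω_n² = 1570/15.27² = 1570/233.1 = 6.735 kg.

6.73 kg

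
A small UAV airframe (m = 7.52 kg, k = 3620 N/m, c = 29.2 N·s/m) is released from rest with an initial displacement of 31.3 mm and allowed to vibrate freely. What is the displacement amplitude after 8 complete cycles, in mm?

0.360 mm

ζ = c/(2√(km)) = 29.2/(2√(3620 × 7.52)) = 29.2/330.0 = 0.08849.
Logarithmic decrement δ = 2πζ/√(1 − ζ²) = 2π × 0.08849/√(1 − 0.00783) = 0.5582.
After n cycles, x_n/x₀ = e^(−nδ), so x_8 = 31.3 × e^(−8 × 0.5582) = 31.3 × 0.01150 = 0.3599 mm.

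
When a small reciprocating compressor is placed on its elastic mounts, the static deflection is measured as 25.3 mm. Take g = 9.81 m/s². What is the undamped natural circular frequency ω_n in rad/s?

ω_n = √(g/δ_st) = √(9.81/0.0253) = √387.7 = 19.69 rad/s.

19.7 rad/s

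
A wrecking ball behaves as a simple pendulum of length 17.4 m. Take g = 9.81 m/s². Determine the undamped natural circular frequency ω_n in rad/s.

0.751 rad/s

For a simple pendulum ω_n = √(g/L) = √(9.81/17.4) = √0.5638 = 0.7509 rad/s.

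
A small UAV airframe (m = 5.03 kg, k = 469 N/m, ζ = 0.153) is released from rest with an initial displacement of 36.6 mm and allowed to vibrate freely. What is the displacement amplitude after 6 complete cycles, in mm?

Logarithmic decrement δ = 2πζ/√(1 − ζ²) = 2π × 0.1530/√(1 − 0.0234) = 0.9728.
After n cycles, x_n/x₀ = e^(−nδ), so x_6 = 36.6 × e^(−6 × 0.9728) = 36.6 × 0.002919 = 0.1068 mm.

0.107 mm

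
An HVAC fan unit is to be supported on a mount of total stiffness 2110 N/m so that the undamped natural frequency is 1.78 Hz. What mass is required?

ω_n = 2πf_n = 2π × 1.78 = 11.18 rad/s.
m = k/ω_n² = 2110/11.18² = 2110/125.1 = 16.87 kg.

16.9 kg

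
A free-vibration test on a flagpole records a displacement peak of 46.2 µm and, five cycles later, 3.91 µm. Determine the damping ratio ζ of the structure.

0.0784

Logarithmic decrement δ = (1/n)·ln(x₀/x_n) = (1/5)·ln(46.2/3.91) = (1/5)·ln(11.82) = 0.4939.
ζ = δ/√(4π² + δ²) = 0.4939/√(39.48 + 0.244) = 0.4939/6.303 = 0.07836.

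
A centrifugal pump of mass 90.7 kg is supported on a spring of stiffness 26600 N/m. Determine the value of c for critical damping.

3110 N·s/m

c_c = 2√(k·m) = 2√(26600 × 90.7) = 2 × 1553 = 3107 N·s/m.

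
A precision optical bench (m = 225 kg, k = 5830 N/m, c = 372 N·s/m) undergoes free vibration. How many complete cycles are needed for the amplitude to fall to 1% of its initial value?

ζ = c/(2√(km)) = 372/(2√(5830 × 225)) = 372/2291 = 0.1624.
Logarithmic decrement δ = 2πζ/√(1 − ζ²) = 2π × 0.1624/√(1 − 0.0264) = 1.034.
x_n/x₀ = e^(−nδ) ≤ 0.01; take ln: n ≥ ln(1/0.01)/δ = 4.605/1.034 = 4.453.
So 5 complete cycles are required.

5 cycles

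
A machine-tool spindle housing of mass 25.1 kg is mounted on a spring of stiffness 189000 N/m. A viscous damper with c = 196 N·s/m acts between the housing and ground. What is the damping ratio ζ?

0.0450

ω_n = √(k/m) = √(189000/25.1) = 86.77 rad/s.
Critical damping c_c = 2√(k·m) = 2√(189000 × 25.1) = 4356 N·s/m, so ζ = c/c_c = 196/4356 = 0.04499.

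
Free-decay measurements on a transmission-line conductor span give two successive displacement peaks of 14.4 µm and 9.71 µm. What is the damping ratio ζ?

0.0626

Logarithmic decrement δ = (1/n)·ln(x₀/x_n) = (1/1)·ln(14.4/9.71) = (1/1)·ln(1.483) = 0.3941.
ζ = δ/√(4π² + δ²) = 0.3941/√(39.48 + 0.155) = 0.3941/6.296 = 0.06260.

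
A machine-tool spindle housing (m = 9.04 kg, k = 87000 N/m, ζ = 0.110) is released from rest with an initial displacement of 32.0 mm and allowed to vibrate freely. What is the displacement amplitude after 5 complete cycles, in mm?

Logarithmic decrement δ = 2πζ/√(1 − ζ²) = 2π × 0.1100/√(1 − 0.0121) = 0.6954.
After n cycles, x_n/x₀ = e^(−nδ), so x_5 = 32.0 × e^(−5 × 0.6954) = 32.0 × 0.03090 = 0.9889 mm.

0.989 mm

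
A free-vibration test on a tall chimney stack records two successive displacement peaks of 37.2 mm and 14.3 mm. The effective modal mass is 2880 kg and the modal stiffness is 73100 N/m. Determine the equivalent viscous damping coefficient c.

Logarithmic decrement δ = (1/n)·ln(x₀/x_n) = (1/1)·ln(37.2/14.3) = (1/1)·ln(2.601) = 0.9560.
ζ = δ/√(4π² + δ²) = 0.9560/√(39.48 + 0.914) = 0.9560/6.356 = 0.1504.
c = ζ · 2√(km) = 0.1504 × 2√(73100 × 2880) = 0.1504 × 29020 = 4365 N·s/m.

4370 N·s/m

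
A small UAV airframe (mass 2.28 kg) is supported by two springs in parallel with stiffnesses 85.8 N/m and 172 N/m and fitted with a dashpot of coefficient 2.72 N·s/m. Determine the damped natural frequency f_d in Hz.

1.69 Hz

Parallel springs add: k_eq = 85.8 + 172 = 257.8 N/m.
ω_n = √(k_eq/m) = √(257.8/2.28) = 10.63 rad/s.
Critical damping c_c = 2√(k_eq·m) = 2√(257.8 × 2.28) = 48.49 N·s/m, so ζ = c/c_c = 2.72/48.49 = 0.05610.
ω_d = ω_n√(1 − ζ²) = 10.63 × √(1 − 0.00315) = 10.62 rad/s.
f_d = ω_d/(2π) = 1.690 Hz.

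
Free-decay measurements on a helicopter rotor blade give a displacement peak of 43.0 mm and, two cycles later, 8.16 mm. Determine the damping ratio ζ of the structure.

0.131

Logarithmic decrement δ = (1/n)·ln(x₀/x_n) = (1/2)·ln(43.0/8.16) = (1/2)·ln(5.270) = 0.8310.
ζ = δ/√(4π² + δ²) = 0.8310/√(39.48 + 0.691) = 0.8310/6.338 = 0.1311.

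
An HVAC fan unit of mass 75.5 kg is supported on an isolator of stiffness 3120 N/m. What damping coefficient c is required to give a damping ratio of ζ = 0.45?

c_c = 2√(k·m) = 2√(3120 × 75.5) = 970.7 N·s/m.
c = ζ·c_c = 0.45 × 970.7 = 436.8 N·s/m.

437 N·s/m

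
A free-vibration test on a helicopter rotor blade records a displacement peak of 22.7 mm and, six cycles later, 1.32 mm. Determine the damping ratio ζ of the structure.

Logarithmic decrement δ = (1/n)·ln(x₀/x_n) = (1/6)·ln(22.7/1.32) = (1/6)·ln(17.20) = 0.4741.
ζ = δ/√(4π² + δ²) = 0.4741/√(39.48 + 0.225) = 0.4741/6.301 = 0.07524.

0.0752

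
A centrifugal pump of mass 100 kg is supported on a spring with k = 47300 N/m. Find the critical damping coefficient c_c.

4350 N·s/m

c_c = 2√(k·m) = 2√(47300 × 100) = 2 × 2175 = 4350 N·s/m.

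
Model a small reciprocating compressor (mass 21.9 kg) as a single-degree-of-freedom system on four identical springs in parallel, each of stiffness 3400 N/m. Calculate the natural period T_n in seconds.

Parallel springs add: k_eq = 4 × 3400 = 13600 N/m.
ω_n = √(k_eq/m) = √(13600/21.9) = √621.0 = 24.92 rad/s.
T_n = 2π/ω_n = 6.283/24.92 = 0.2521 s.

0.252 s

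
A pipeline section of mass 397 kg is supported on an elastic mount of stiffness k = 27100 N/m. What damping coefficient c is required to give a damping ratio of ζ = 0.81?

5310 N·s/m

c_c = 2√(k·m) = 2√(27100 × 397) = 6560 N·s/m.
c = ζ·c_c = 0.81 × 6560 = 5314 N·s/m.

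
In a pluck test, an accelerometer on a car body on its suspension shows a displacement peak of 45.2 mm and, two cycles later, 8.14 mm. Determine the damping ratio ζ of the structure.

Logarithmic decrement δ = (1/n)·ln(x₀/x_n) = (1/2)·ln(45.2/8.14) = (1/2)·ln(5.553) = 0.8572.
ζ = δ/√(4π² + δ²) = 0.8572/√(39.48 + 0.735) = 0.8572/6.341 = 0.1352.

0.135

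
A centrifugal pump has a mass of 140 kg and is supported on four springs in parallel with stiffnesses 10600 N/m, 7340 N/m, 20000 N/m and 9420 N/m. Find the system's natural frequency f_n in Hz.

Parallel springs add: k_eq = 10600 + 7340 + 20000 + 9420 = 47360 N/m.
ω_n = √(k_eq/m) = √(47360/140) = √338.3 = 18.39 rad/s.
f_n = ω_n/(2π) = 18.39/6.283 = 2.927 Hz.

2.93 Hz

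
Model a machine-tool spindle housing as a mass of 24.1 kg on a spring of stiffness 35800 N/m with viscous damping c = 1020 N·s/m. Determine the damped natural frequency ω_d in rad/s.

ω_n = √(k/m) = √(35800/24.1) = 38.54 rad/s.
Critical damping c_c = 2√(k·m) = 2√(35800 × 24.1) = 1858 N·s/m, so ζ = c/c_c = 1020/1858 = 0.5491.
ω_d = ω_n√(1 − ζ²) = 38.54 × √(1 − 0.301) = 32.21 rad/s.

32.2 rad/s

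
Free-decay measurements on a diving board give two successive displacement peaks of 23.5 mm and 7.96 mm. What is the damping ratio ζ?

0.170

Logarithmic decrement δ = (1/n)·ln(x₀/x_n) = (1/1)·ln(23.5/7.96) = (1/1)·ln(2.952) = 1.083.
ζ = δ/√(4π² + δ²) = 1.083/√(39.48 + 1.17) = 1.083/6.376 = 0.1698.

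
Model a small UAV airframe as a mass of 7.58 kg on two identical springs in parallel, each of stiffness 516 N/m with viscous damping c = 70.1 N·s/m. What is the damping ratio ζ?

Parallel springs add: k_eq = 2 × 516 = 1032 N/m.
ω_n = √(k_eq/m) = √(1032/7.58) = 11.67 rad/s.
Critical damping c_c = 2√(k_eq·m) = 2√(1032 × 7.58) = 176.9 N·s/m, so ζ = c/c_c = 70.1/176.9 = 0.3963.

0.396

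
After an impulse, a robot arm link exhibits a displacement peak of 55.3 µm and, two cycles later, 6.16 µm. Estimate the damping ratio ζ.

0.172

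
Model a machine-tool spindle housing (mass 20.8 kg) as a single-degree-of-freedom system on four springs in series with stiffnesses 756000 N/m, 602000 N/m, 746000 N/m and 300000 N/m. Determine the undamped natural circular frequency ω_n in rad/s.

79.2 rad/s

Series springs: 1/k_eq = 1/756000 + 1/602000 + 1/746000 + 1/300000 = 7.658×10^-6, so k_eq = 130600 N/m.
ω_n = √(k_eq/m) = √(130600/20.8) = √6278 = 79.24 rad/s.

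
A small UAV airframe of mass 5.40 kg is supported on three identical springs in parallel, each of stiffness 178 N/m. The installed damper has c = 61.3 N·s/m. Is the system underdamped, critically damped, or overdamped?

Parallel springs add: k_eq = 3 × 178 = 534.0 N/m.
c_c = 2√(k_eq·m) = 107.4 N·s/m; ζ = c/c_c = 61.3/107.4 = 0.571.
Since ζ < 1 the system is underdamped.

underdamped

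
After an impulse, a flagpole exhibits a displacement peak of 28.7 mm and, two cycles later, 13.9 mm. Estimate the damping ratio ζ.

0.0576

Logarithmic decrement δ = (1/n)·ln(x₀/x_n) = (1/2)·ln(28.7/13.9) = (1/2)·ln(2.065) = 0.3625.
ζ = δ/√(4π² + δ²) = 0.3625/√(39.48 + 0.131) = 0.3625/6.294 = 0.05760.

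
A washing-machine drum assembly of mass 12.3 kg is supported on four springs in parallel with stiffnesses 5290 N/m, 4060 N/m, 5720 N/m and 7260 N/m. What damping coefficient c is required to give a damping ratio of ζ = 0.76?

Parallel springs add: k_eq = 5290 + 4060 + 5720 + 7260 = 22330 N/m.
c_c = 2√(k_eq·m) = 2√(22330 × 12.3) = 1048 N·s/m.
c = ζ·c_c = 0.76 × 1048 = 796.6 N·s/m.

797 N·s/m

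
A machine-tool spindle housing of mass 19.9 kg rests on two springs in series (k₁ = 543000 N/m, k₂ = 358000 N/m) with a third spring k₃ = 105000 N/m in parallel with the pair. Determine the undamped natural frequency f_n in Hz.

20.2 Hz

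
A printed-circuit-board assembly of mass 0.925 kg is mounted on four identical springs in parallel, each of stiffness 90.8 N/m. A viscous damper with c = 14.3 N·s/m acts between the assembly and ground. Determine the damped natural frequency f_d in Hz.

Parallel springs add: k_eq = 4 × 90.8 = 363.2 N/m.
ω_n = √(k_eq/m) = √(363.2/0.925) = 19.82 rad/s.
Critical damping c_c = 2√(k_eq·m) = 2√(363.2 × 0.925) = 36.66 N·s/m, so ζ = c/c_c = 14.3/36.66 = 0.3901.
ω_d = ω_n√(1 − ζ²) = 19.82 × √(1 − 0.152) = 18.25 rad/s.
f_d = ω_d/(2π) = 2.904 Hz.

2.90 Hz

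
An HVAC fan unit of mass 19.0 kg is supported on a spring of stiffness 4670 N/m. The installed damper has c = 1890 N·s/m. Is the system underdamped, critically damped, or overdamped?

overdamped

c_c = 2√(k·m) = 595.8 N·s/m; ζ = c/c_c = 1890/595.8 = 3.17.
Since ζ > 1 the system is overdamped.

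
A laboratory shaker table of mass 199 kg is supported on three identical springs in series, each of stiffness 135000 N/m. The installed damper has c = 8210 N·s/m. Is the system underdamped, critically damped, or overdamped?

Series springs: 1/k_eq = 3/135000, so k_eq = 135000/3 = 45000 N/m.
c_c = 2√(k_eq·m) = 5985 N·s/m; ζ = c/c_c = 8210/5985 = 1.37.
Since ζ > 1 the system is overdamped.

overdamped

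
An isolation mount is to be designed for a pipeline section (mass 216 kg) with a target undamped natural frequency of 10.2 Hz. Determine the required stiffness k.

ω_n = 2πf_n = 2π × 10.2 = 64.09 rad/s.
k = m·ω_n² = 216 × 64.09² = 216 × 4107 = 887200 N/m.

887000 N/m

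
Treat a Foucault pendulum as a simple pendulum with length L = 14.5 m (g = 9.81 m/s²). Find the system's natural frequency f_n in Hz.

0.131 Hz

For a simple pendulum ω_n = √(g/L) = √(9.81/14.5) = √0.6766 = 0.8225 rad/s.
f_n = ω_n/(2π) = 0.8225/6.283 = 0.1309 Hz.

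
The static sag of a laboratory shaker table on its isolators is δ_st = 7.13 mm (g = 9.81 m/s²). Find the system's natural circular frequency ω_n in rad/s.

37.1 rad/s

ω_n = √(g/δ_st) = √(9.81/0.00713) = √1376 = 37.09 rad/s.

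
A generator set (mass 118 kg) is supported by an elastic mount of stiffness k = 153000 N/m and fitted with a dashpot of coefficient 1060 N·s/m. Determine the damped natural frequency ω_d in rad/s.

35.7 rad/s

ω_n = √(k/m) = √(153000/118) = 36.01 rad/s.
Critical damping c_c = 2√(k·m) = 2√(153000 × 118) = 8498 N·s/m, so ζ = c/c_c = 1060/8498 = 0.1247.
ω_d = ω_n√(1 − ζ²) = 36.01 × √(1 − 0.0156) = 35.73 rad/s.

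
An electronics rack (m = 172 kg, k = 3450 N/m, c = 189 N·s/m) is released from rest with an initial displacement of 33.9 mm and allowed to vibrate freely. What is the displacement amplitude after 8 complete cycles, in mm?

ζ = c/(2√(km)) = 189/(2√(3450 × 172)) = 189/1541 = 0.1227.
Logarithmic decrement δ = 2πζ/√(1 − ζ²) = 2π × 0.1227/√(1 − 0.0150) = 0.7767.
After n cycles, x_n/x₀ = e^(−nδ), so x_8 = 33.9 × e^(−8 × 0.7767) = 33.9 × 0.002003 = 0.06789 mm.

0.0679 mm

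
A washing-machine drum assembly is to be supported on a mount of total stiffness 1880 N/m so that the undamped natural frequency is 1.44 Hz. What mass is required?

23.0 kg

ω_n = 2πf_n = 2π × 1.44 = 9.048 rad/s.
m = k/ω_n² = 1880/9.048² = 1880/81.86 = 22.97 kg.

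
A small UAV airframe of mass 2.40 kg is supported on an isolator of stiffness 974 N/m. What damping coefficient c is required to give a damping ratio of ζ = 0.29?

c_c = 2√(k·m) = 2√(974.0 × 2.40) = 96.70 N·s/m.
c = ζ·c_c = 0.29 × 96.70 = 28.04 N·s/m.

28.0 N·s/m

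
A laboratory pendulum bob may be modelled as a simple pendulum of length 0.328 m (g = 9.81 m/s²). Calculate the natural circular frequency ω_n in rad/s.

For a simple pendulum ω_n = √(g/L) = √(9.81/0.328) = √29.91 = 5.469 rad/s.

5.47 rad/s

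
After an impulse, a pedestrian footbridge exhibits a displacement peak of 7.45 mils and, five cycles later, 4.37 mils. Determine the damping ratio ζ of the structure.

Logarithmic decrement δ = (1/n)·ln(x₀/x_n) = (1/5)·ln(7.45/4.37) = (1/5)·ln(1.705) = 0.1067.
ζ = δ/√(4π² + δ²) = 0.1067/√(39.48 + 0.0114) = 0.1067/6.284 = 0.01698.

0.0170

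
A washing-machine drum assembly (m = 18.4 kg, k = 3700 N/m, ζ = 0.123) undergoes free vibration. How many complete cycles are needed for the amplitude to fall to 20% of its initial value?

Logarithmic decrement δ = 2πζ/√(1 − ζ²) = 2π × 0.1230/√(1 − 0.0151) = 0.7787.
x_n/x₀ = e^(−nδ) ≤ 0.2; take ln: n ≥ ln(1/0.2)/δ = 1.609/0.7787 = 2.067.
So 3 complete cycles are required.

3 cycles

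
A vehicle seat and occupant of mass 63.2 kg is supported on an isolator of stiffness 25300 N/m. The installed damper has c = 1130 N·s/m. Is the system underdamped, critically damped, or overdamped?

underdamped

c_c = 2√(k·m) = 2529 N·s/m; ζ = c/c_c = 1130/2529 = 0.447.
Since ζ < 1 the system is underdamped.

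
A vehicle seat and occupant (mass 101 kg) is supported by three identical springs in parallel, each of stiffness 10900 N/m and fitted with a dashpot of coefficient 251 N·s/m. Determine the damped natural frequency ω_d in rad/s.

Parallel springs add: k_eq = 3 × 10900 = 32700 N/m.
ω_n = √(k_eq/m) = √(32700/101) = 17.99 rad/s.
Critical damping c_c = 2√(k_eq·m) = 2√(32700 × 101) = 3635 N·s/m, so ζ = c/c_c = 251/3635 = 0.06906.
ω_d = ω_n√(1 − ζ²) = 17.99 × √(1 − 0.00477) = 17.95 rad/s.

18.0 rad/s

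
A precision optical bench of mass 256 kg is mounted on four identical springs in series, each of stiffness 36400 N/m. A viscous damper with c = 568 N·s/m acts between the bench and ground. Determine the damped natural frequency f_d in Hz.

0.932 Hz

Series springs: 1/k_eq = 4/36400, so k_eq = 36400/4 = 9100 N/m.
ω_n = √(k_eq/m) = √(9100/256) = 5.962 rad/s.
Critical damping c_c = 2√(k_eq·m) = 2√(9100 × 256) = 3053 N·s/m, so ζ = c/c_c = 568/3053 = 0.1861.
ω_d = ω_n√(1 − ζ²) = 5.962 × √(1 − 0.0346) = 5.858 rad/s.
f_d = ω_d/(2π) = 0.9323 Hz.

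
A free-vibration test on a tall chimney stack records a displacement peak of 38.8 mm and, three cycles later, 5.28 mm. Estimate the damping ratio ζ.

Logarithmic decrement δ = (1/n)·ln(x₀/x_n) = (1/3)·ln(38.8/5.28) = (1/3)·ln(7.348) = 0.6648.
ζ = δ/√(4π² + δ²) = 0.6648/√(39.48 + 0.442) = 0.6648/6.318 = 0.1052.

0.105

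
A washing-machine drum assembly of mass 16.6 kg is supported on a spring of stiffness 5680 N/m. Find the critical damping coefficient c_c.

c_c = 2√(k·m) = 2√(5680 × 16.6) = 2 × 307.1 = 614.1 N·s/m.

614 N·s/m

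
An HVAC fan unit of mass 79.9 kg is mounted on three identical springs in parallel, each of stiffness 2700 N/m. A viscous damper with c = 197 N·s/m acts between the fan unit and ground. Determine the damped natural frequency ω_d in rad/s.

9.99 rad/s

Parallel springs add: k_eq = 3 × 2700 = 8100 N/m.
ω_n = √(k_eq/m) = √(8100/79.9) = 10.07 rad/s.
Critical damping c_c = 2√(k_eq·m) = 2√(8100 × 79.9) = 1609 N·s/m, so ζ = c/c_c = 197/1609 = 0.1224.
ω_d = ω_n√(1 − ζ²) = 10.07 × √(1 − 0.0150) = 9.993 rad/s.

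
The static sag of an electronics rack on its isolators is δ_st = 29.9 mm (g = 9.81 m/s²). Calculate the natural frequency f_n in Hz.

2.88 Hz

ω_n = √(g/δ_st) = √(9.81/0.0299) = √328.1 = 18.11 rad/s.
f_n = ω_n/(2π) = 18.11/6.283 = 2.883 Hz.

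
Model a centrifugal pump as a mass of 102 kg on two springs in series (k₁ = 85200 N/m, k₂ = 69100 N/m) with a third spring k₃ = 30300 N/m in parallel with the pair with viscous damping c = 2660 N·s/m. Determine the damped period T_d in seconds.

Series pair: k_s = k₁k₂/(k₁+k₂) = (85200)(69100)/(85200 + 69100) = 38160 N/m. In parallel with k₃: k_eq = 38160 + 30300 = 68460 N/m.
ω_n = √(k_eq/m) = √(68460/102) = 25.91 rad/s.
Critical damping c_c = 2√(k_eq·m) = 2√(68460 × 102) = 5285 N·s/m, so ζ = c/c_c = 2660/5285 = 0.5033.
ω_d = ω_n√(1 − ζ²) = 25.91 × √(1 − 0.253) = 22.39 rad/s.
T_d = 2π/ω_d = 0.2807 s.

0.281 s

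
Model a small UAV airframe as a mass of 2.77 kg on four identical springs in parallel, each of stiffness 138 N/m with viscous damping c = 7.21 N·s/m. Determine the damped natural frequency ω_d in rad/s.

14.1 rad/s

Parallel springs add: k_eq = 4 × 138 = 552.0 N/m.
ω_n = √(k_eq/m) = √(552.0/2.77) = 14.12 rad/s.
Critical damping c_c = 2√(k_eq·m) = 2√(552.0 × 2.77) = 78.21 N·s/m, so ζ = c/c_c = 7.21/78.21 = 0.09219.
ω_d = ω_n√(1 − ζ²) = 14.12 × √(1 − 0.00850) = 14.06 rad/s.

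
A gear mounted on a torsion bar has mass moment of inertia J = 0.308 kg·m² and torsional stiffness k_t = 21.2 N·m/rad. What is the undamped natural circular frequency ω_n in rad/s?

8.30 rad/s

ω_n = √(k_t/J) = √(21.2/0.308) = √68.83 = 8.296 rad/s.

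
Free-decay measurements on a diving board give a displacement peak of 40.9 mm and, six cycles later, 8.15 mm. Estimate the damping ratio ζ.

0.0428

Logarithmic decrement δ = (1/n)·ln(x₀/x_n) = (1/6)·ln(40.9/8.15) = (1/6)·ln(5.018) = 0.2689.
ζ = δ/√(4π² + δ²) = 0.2689/√(39.48 + 0.0723) = 0.2689/6.289 = 0.04275.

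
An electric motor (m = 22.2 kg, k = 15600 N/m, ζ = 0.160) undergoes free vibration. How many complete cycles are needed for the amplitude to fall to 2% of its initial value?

Logarithmic decrement δ = 2πζ/√(1 − ζ²) = 2π × 0.1600/√(1 − 0.0256) = 1.018.
x_n/x₀ = e^(−nδ) ≤ 0.02; take ln: n ≥ ln(1/0.02)/δ = 3.912/1.018 = 3.841.
So 4 complete cycles are required.

4 cycles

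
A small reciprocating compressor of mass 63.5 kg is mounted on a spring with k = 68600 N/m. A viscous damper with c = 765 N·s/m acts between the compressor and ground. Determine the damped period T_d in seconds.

0.194 s

ω_n = √(k/m) = √(68600/63.5) = 32.87 rad/s.
Critical damping c_c = 2√(k·m) = 2√(68600 × 63.5) = 4174 N·s/m, so ζ = c/c_c = 765/4174 = 0.1833.
ω_d = ω_n√(1 − ζ²) = 32.87 × √(1 − 0.0336) = 32.31 rad/s.
T_d = 2π/ω_d = 0.1945 s.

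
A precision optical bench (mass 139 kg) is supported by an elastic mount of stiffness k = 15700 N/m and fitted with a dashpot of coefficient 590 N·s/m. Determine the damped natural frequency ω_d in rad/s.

10.4 rad/s

ω_n = √(k/m) = √(15700/139) = 10.63 rad/s.
Critical damping c_c = 2√(k·m) = 2√(15700 × 139) = 2955 N·s/m, so ζ = c/c_c = 590/2955 = 0.1997.
ω_d = ω_n√(1 − ζ²) = 10.63 × √(1 − 0.0399) = 10.41 rad/s.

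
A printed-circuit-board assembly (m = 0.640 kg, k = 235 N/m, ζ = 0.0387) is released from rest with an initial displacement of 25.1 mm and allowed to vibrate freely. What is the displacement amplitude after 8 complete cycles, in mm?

Logarithmic decrement δ = 2πζ/√(1 − ζ²) = 2π × 0.03870/√(1 − 0.00150) = 0.2433.
After n cycles, x_n/x₀ = e^(−nδ), so x_8 = 25.1 × e^(−8 × 0.2433) = 25.1 × 0.1427 = 3.583 mm.

3.58 mm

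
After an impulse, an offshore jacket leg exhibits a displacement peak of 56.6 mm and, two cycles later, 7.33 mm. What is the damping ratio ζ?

Logarithmic decrement δ = (1/n)·ln(x₀/x_n) = (1/2)·ln(56.6/7.33) = (1/2)·ln(7.722) = 1.022.
ζ = δ/√(4π² + δ²) = 1.022/√(39.48 + 1.04) = 1.022/6.366 = 0.1605.

0.161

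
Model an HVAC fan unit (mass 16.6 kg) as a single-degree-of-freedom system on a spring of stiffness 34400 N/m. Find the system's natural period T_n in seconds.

0.138 s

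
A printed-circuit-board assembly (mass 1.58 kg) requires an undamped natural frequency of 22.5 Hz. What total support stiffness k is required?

31600 N/m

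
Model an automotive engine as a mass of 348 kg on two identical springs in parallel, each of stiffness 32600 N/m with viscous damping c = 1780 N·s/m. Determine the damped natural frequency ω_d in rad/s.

13.4 rad/s

Parallel springs add: k_eq = 2 × 32600 = 65200 N/m.
ω_n = √(k_eq/m) = √(65200/348) = 13.69 rad/s.
Critical damping c_c = 2√(k_eq·m) = 2√(65200 × 348) = 9527 N·s/m, so ζ = c/c_c = 1780/9527 = 0.1868.
ω_d = ω_n√(1 − ζ²) = 13.69 × √(1 − 0.0349) = 13.45 rad/s.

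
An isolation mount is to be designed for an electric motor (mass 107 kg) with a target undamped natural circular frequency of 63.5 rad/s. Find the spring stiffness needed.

431000 N/m

k = m·ω_n² = 107 × 63.50² = 107 × 4032 = 431500 N/m.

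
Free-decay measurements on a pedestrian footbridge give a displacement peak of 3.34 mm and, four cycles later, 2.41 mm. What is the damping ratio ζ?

0.0130

Logarithmic decrement δ = (1/n)·ln(x₀/x_n) = (1/4)·ln(3.34/2.41) = (1/4)·ln(1.386) = 0.08159.
ζ = δ/√(4π² + δ²) = 0.08159/√(39.48 + 0.00666) = 0.08159/6.284 = 0.01298.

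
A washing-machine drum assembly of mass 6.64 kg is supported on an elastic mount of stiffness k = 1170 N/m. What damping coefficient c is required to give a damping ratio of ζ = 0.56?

c_c = 2√(k·m) = 2√(1170 × 6.64) = 176.3 N·s/m.
c = ζ·c_c = 0.56 × 176.3 = 98.72 N·s/m.

98.7 N·s/m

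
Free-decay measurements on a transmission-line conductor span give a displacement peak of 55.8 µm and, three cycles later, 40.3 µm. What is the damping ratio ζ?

Logarithmic decrement δ = (1/n)·ln(x₀/x_n) = (1/3)·ln(55.8/40.3) = (1/3)·ln(1.385) = 0.1085.
ζ = δ/√(4π² + δ²) = 0.1085/√(39.48 + 0.0118) = 0.1085/6.284 = 0.01726.

0.0173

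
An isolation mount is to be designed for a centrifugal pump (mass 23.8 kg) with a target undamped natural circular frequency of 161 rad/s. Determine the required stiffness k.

k = m·ω_n² = 23.8 × 161.0² = 23.8 × 25920 = 616900 N/m.

617000 N/m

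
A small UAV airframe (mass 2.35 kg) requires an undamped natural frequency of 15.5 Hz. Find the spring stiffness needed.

22300 N/m

ω_n = 2πf_n = 2π × 15.5 = 97.39 rad/s.
k = m·ω_n² = 2.35 × 97.39² = 2.35 × 9485 = 22290 N/m.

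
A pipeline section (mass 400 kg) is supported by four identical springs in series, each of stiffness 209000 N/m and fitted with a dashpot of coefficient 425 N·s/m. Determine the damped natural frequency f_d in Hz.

Series springs: 1/k_eq = 4/209000, so k_eq = 209000/4 = 52250 N/m.
ω_n = √(k_eq/m) = √(52250/400) = 11.43 rad/s.
Critical damping c_c = 2√(k_eq·m) = 2√(52250 × 400) = 9143 N·s/m, so ζ = c/c_c = 425/9143 = 0.04648.
ω_d = ω_n√(1 − ζ²) = 11.43 × √(1 − 0.00216) = 11.42 rad/s.
f_d = ω_d/(2π) = 1.817 Hz.

1.82 Hz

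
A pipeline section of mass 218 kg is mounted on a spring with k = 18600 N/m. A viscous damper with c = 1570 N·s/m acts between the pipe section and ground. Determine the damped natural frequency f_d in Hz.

ω_n = √(k/m) = √(18600/218) = 9.237 rad/s.
Critical damping c_c = 2√(k·m) = 2√(18600 × 218) = 4027 N·s/m, so ζ = c/c_c = 1570/4027 = 0.3898.
ω_d = ω_n√(1 − ζ²) = 9.237 × √(1 − 0.152) = 8.506 rad/s.
f_d = ω_d/(2π) = 1.354 Hz.

1.35 Hz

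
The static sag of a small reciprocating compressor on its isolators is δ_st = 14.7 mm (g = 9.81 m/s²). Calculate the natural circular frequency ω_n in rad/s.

25.8 rad/s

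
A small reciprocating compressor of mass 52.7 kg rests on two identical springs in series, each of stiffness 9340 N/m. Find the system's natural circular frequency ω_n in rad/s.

9.41 rad/s

Series springs: 1/k_eq = 2/9340, so k_eq = 9340/2 = 4670 N/m.
ω_n = √(k_eq/m) = √(4670/52.7) = √88.61 = 9.414 rad/s.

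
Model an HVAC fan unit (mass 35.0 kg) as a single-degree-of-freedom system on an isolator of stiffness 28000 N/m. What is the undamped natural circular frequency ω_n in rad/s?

28.3 rad/s

ω_n = √(k/m) = √(28000/35.0) = √800.0 = 28.28 rad/s.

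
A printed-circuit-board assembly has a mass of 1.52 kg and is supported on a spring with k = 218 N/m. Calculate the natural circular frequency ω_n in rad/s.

ω_n = √(k/m) = √(218.0/1.52) = √143.4 = 11.98 rad/s.

12.0 rad/s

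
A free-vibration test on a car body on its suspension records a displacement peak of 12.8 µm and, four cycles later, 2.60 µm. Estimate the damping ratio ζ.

Logarithmic decrement δ = (1/n)·ln(x₀/x_n) = (1/4)·ln(12.8/2.60) = (1/4)·ln(4.923) = 0.3985.
ζ = δ/√(4π² + δ²) = 0.3985/√(39.48 + 0.159) = 0.3985/6.296 = 0.06329.

0.0633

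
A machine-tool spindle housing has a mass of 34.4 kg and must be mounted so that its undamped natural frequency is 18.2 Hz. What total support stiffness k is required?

ω_n = 2πf_n = 2π × 18.2 = 114.4 rad/s.
k = m·ω_n² = 34.4 × 114.4² = 34.4 × 13080 = 449800 N/m.

450000 N/m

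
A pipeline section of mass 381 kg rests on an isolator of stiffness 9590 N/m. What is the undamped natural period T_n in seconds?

1.25 s

ω_n = √(k/m) = √(9590/381) = √25.17 = 5.017 rad/s.
T_n = 2π/ω_n = 6.283/5.017 = 1.252 s.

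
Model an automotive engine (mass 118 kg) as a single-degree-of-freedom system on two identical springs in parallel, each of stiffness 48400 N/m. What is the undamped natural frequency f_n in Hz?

4.56 Hz

Parallel springs add: k_eq = 2 × 48400 = 96800 N/m.
ω_n = √(k_eq/m) = √(96800/118) = √820.3 = 28.64 rad/s.
f_n = ω_n/(2π) = 28.64/6.283 = 4.558 Hz.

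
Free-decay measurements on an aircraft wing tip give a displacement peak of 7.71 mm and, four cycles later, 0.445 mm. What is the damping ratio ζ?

0.113

Logarithmic decrement δ = (1/n)·ln(x₀/x_n) = (1/4)·ln(7.71/0.445) = (1/4)·ln(17.33) = 0.7130.
ζ = δ/√(4π² + δ²) = 0.7130/√(39.48 + 0.508) = 0.7130/6.324 = 0.1128.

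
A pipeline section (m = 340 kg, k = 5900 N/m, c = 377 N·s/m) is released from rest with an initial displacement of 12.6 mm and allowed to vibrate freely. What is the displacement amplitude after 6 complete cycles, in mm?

ζ = c/(2√(km)) = 377/(2√(5900 × 340)) = 377/2833 = 0.1331.
Logarithmic decrement δ = 2πζ/√(1 − ζ²) = 2π × 0.1331/√(1 − 0.0177) = 0.8437.
After n cycles, x_n/x₀ = e^(−nδ), so x_6 = 12.6 × e^(−6 × 0.8437) = 12.6 × 0.006330 = 0.07976 mm.

0.0798 mm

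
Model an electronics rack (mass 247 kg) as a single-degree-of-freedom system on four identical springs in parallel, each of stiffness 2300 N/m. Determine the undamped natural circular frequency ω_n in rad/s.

Parallel springs add: k_eq = 4 × 2300 = 9200 N/m.
ω_n = √(k_eq/m) = √(9200/247) = √37.25 = 6.103 rad/s.

6.10 rad/s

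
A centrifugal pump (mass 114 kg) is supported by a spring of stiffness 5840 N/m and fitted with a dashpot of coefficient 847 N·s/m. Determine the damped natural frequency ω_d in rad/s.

6.12 rad/s

ω_n = √(k/m) = √(5840/114) = 7.157 rad/s.
Critical damping c_c = 2√(k·m) = 2√(5840 × 114) = 1632 N·s/m, so ζ = c/c_c = 847/1632 = 0.5190.
ω_d = ω_n√(1 − ζ²) = 7.157 × √(1 − 0.269) = 6.118 rad/s.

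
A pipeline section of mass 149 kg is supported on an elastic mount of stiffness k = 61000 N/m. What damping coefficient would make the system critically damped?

c_c = 2√(k·m) = 2√(61000 × 149) = 2 × 3015 = 6030 N·s/m.

6030 N·s/m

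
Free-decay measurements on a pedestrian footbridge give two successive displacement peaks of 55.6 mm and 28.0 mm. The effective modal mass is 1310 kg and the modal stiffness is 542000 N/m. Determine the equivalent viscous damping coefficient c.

5780 N·s/m

Logarithmic decrement δ = (1/n)·ln(x₀/x_n) = (1/1)·ln(55.6/28.0) = (1/1)·ln(1.986) = 0.6860.
ζ = δ/√(4π² + δ²) = 0.6860/√(39.48 + 0.471) = 0.6860/6.321 = 0.1085.
c = ζ · 2√(km) = 0.1085 × 2√(542000 × 1310) = 0.1085 × 53290 = 5784 N·s/m.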